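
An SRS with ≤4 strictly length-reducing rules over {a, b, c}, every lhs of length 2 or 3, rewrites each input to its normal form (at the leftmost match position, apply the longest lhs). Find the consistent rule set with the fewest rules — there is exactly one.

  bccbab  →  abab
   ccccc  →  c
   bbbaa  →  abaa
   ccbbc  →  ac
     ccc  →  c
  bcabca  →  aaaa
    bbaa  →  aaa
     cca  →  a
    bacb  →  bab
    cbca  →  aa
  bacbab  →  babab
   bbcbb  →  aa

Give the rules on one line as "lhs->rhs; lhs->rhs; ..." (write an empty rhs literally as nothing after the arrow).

bb->a; bc->a; cb->b; cc->

  | bccbab => acbab => abab
  | ccccc => ccc => c
  | bbbaa => abaa
  | ccbbc => bbc => ac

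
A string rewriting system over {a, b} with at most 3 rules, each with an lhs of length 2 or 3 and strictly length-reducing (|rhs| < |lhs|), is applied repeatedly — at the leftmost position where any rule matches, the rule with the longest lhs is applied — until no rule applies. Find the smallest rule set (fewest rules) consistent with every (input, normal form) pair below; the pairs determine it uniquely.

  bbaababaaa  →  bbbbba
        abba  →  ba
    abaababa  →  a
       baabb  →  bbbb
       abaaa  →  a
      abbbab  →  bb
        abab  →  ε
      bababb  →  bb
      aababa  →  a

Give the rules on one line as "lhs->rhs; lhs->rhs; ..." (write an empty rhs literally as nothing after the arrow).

  | bbaababaaa => bbbbabaaa => bbbbaaa => bbbbba
  | abba => ba
  | abaababa => aababa => ababa => aba => a
  | baabb => bbbb

aa->a; ab->; baa->bb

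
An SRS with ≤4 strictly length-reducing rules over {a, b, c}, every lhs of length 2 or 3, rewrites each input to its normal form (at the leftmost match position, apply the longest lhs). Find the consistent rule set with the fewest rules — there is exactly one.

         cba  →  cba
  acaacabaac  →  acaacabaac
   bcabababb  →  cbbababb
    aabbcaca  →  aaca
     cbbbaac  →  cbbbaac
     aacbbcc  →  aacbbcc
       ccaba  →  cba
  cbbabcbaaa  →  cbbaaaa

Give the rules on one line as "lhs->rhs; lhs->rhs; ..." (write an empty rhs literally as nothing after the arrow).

  | cba
  | acaacabaac
  | bcabababb => cbbababb
  | aabbcaca => aabcbca => aaca

bca->cb; bcb->; cca->c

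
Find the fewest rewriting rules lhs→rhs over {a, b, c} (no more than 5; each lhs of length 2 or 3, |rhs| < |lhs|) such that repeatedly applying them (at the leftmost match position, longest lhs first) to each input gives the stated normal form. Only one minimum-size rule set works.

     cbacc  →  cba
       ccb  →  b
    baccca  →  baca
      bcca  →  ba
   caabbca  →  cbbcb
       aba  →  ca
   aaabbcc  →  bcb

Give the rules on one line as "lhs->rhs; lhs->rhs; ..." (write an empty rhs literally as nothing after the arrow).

  | cbacc => cba
  | ccb => b
  | baccca => baca
  | bcca => ba

aa->b; ab->c; bca->cb; cc->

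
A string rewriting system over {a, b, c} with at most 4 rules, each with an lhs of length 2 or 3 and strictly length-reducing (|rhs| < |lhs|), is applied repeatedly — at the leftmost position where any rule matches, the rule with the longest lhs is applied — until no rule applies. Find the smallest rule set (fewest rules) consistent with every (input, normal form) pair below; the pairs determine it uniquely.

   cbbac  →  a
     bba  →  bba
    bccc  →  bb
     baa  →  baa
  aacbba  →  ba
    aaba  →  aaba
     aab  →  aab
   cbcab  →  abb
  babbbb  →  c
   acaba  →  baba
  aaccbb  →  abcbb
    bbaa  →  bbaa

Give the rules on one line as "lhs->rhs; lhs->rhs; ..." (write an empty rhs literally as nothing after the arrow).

  | cbbac => cbbb => cc => a
  | bba
  | bccc => bac => bb
  | baa

ac->b; bbb->c; bca->cb; cc->a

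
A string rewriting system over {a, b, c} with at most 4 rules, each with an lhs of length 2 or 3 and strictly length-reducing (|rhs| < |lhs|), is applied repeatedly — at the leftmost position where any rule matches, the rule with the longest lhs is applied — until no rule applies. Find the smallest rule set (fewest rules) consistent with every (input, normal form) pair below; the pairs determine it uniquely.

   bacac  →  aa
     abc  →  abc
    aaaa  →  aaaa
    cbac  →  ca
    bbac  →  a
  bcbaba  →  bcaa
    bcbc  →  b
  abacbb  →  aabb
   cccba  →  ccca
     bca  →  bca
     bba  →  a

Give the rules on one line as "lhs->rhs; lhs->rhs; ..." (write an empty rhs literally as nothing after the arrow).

  | bacac => acac => aac => aa
  | abc
  | aaaa
  | cbac => cac => ca

ac->a; ba->a; cbc->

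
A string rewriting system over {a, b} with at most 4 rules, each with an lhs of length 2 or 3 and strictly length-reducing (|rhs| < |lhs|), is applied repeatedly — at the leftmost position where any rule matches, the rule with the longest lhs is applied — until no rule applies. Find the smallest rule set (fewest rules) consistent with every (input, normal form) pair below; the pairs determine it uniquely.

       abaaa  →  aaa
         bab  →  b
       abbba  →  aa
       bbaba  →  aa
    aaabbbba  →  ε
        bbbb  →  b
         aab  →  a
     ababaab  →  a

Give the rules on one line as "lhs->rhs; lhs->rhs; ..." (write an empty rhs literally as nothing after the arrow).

ab->; ba->; bb->a

  | abaaa => aaa
  | bab => b
  | abbba => bba => aa
  | bbaba => aaba => aa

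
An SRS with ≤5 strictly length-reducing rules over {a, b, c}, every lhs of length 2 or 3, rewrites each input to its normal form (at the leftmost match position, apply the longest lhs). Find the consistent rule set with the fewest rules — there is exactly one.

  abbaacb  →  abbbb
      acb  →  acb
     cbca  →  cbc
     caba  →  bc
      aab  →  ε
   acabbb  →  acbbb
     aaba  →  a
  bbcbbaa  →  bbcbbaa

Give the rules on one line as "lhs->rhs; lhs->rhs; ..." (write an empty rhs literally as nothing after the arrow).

aab->; aac->b; ca->c; cba->bc

  | abbaacb => abbbb
  | acb
  | cbca => cbc
  | caba => cba => bc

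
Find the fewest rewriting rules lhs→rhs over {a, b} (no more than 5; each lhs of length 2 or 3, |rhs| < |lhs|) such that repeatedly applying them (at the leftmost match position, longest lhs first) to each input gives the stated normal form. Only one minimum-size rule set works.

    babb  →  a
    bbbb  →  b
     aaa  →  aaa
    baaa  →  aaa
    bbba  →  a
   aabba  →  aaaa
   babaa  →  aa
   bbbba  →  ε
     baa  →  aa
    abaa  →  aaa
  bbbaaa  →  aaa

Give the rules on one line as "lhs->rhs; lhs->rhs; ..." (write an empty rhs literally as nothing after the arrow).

  | babb => bb => a
  | bbbb => b
  | aaa
  | baaa => aaa

ba->; baa->aa; bb->a; bbb->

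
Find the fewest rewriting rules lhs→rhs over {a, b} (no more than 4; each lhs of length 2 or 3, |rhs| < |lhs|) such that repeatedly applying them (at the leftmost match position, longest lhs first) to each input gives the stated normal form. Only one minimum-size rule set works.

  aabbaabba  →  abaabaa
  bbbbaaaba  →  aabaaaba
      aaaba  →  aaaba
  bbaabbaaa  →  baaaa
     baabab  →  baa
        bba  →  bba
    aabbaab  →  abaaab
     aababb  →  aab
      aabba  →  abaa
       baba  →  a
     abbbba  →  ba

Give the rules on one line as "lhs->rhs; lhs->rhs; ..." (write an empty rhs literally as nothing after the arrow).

  | aabbaabba => abaaabba => abaabaa
  | bbbbaaaba => aabaaaba
  | aaaba
  | bbaabbaaa => bbabaaaa => baaaa

abb->ba; bab->; bbb->aa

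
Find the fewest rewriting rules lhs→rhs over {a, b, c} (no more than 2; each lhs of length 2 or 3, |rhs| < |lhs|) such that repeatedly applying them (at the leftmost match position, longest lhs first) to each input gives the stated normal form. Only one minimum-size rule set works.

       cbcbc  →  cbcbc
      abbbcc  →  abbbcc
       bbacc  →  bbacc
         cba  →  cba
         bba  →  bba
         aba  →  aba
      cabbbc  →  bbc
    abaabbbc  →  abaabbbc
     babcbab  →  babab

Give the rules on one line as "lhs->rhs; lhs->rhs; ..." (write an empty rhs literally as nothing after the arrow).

  | cbcbc
  | abbbcc
  | bbacc
  | cba

abc->a; cab->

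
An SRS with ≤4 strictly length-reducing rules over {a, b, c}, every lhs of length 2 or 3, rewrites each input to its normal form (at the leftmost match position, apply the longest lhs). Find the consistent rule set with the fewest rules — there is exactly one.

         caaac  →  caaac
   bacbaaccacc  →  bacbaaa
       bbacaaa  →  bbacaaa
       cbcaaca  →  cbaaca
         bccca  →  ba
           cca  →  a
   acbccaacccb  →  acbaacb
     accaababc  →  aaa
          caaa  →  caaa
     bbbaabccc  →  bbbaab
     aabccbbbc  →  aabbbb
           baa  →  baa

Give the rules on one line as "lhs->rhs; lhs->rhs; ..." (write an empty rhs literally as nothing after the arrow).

  | caaac
  | bacbaaccacc => bacbaaacc => bacbaaa
  | bbacaaa
  | cbcaaca => cbaaca

bab->c; bc->b; cc->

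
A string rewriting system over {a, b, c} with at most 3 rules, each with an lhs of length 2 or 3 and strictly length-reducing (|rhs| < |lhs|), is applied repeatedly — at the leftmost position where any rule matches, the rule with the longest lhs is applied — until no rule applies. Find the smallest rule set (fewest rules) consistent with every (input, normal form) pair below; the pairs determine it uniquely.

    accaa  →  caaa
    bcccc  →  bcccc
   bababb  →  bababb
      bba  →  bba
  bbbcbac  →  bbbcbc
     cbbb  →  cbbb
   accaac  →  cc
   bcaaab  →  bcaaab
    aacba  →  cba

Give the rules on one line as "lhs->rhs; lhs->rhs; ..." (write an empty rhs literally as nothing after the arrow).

ac->c; acc->ca

  | accaa => caaa
  | bcccc
  | bababb
  | bba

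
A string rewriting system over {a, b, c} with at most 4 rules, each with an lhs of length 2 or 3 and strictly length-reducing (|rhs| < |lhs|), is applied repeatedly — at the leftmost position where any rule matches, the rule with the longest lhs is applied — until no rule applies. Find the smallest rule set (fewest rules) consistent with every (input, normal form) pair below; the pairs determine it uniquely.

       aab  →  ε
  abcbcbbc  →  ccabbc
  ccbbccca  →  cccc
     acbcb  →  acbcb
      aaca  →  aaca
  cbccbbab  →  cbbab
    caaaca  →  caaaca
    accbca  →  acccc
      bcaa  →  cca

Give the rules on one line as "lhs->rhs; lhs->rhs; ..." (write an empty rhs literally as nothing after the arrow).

aab->; abc->ca; bca->cc; bcc->

  | aab => ε
  | abcbcbbc => cabcbbc => ccabbc
  | ccbbccca => ccbca => cccc
  | acbcb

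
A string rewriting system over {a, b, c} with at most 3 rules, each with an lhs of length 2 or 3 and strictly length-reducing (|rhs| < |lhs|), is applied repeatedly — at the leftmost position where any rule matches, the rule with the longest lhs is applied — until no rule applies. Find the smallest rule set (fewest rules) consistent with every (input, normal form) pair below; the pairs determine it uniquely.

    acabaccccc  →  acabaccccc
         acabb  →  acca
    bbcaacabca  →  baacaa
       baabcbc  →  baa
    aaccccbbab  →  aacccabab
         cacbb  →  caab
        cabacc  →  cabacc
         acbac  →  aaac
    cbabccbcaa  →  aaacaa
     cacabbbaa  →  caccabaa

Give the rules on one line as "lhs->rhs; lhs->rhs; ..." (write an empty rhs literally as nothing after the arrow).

abb->ca; bc->; cb->a

  | acabaccccc
  | acabb => acca
  | bbcaacabca => baacabca => baacaa
  | baabcbc => baabc => baa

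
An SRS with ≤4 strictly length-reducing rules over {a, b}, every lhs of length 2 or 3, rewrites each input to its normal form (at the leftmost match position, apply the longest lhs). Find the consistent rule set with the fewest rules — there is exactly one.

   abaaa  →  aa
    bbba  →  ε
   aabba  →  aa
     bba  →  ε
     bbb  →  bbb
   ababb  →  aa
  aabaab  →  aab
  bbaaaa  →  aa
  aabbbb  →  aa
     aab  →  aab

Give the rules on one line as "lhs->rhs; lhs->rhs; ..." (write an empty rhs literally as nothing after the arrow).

aaa->aa; abb->aa; ba->; bba->ba

  | abaaa => aaa => aa
  | bbba => bba => ba => ε
  | aabba => aaaa => aaa => aa
  | bba => ba => ε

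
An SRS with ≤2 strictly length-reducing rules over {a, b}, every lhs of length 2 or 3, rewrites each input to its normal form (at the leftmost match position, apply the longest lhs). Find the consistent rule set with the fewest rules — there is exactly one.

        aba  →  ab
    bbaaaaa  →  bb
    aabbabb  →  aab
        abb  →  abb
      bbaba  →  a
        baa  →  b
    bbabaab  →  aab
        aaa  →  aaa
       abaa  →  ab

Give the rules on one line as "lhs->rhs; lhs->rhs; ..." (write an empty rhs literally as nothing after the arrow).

ba->b; bbb->

  | aba => ab
  | bbaaaaa => bbaaaa => bbaaa => bbaa => bba => bb
  | aabbabb => aabbbb => aab
  | abb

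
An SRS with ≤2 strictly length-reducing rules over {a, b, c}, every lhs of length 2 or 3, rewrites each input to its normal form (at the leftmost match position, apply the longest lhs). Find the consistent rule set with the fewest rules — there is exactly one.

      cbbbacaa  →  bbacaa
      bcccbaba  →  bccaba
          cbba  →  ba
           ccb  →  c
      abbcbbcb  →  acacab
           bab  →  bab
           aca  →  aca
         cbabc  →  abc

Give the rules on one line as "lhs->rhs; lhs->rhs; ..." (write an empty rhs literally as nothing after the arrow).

bbc->ca; cb->

  | cbbbacaa => bbacaa
  | bcccbaba => bccaba
  | cbba => ba
  | ccb => c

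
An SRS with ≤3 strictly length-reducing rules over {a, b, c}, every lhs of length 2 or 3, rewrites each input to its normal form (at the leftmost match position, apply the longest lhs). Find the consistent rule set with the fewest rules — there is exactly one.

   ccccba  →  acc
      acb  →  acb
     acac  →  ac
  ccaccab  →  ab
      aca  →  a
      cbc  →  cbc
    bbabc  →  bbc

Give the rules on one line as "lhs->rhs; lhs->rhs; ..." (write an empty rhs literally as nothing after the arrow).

ba->; ca->; ccc->ac

  | ccccba => accba => acc
  | acb
  | acac => ac
  | ccaccab => cccab => acab => ab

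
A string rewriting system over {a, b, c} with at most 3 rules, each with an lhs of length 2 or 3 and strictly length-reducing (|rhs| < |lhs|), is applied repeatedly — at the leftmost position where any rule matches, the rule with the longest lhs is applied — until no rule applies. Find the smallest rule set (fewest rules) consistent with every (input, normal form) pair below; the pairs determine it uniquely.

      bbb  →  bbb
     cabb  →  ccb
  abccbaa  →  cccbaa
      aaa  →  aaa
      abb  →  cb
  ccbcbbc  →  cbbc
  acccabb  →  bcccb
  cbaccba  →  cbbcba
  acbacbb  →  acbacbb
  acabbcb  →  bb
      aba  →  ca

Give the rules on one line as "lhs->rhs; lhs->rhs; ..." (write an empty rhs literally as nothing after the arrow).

  | bbb
  | cabb => ccb
  | abccbaa => cccbaa
  | aaa

ab->c; acc->bc; cbc->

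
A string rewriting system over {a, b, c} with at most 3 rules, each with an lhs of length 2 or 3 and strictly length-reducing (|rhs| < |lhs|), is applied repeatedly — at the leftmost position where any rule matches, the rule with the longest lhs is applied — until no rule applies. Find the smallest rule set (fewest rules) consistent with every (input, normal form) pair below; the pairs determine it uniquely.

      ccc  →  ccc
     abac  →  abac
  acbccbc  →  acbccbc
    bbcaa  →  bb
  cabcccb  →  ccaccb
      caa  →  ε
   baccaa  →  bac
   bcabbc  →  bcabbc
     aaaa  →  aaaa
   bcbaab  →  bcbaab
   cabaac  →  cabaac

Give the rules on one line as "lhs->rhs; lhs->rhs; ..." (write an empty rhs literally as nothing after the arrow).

abc->ca; caa->

  | ccc
  | abac
  | acbccbc
  | bbcaa => bb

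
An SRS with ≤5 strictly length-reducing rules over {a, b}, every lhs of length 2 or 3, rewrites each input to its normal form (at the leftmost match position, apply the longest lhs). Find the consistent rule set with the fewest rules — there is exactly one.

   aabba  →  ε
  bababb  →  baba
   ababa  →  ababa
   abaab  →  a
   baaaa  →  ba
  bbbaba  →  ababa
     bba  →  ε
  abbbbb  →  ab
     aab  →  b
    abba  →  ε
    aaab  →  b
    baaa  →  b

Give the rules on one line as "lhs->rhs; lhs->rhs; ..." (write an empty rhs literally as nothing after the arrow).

aa->; aaa->; abb->a; bb->a

  | aabba => bba => aa => ε
  | bababb => baba
  | ababa
  | abaab => abb => a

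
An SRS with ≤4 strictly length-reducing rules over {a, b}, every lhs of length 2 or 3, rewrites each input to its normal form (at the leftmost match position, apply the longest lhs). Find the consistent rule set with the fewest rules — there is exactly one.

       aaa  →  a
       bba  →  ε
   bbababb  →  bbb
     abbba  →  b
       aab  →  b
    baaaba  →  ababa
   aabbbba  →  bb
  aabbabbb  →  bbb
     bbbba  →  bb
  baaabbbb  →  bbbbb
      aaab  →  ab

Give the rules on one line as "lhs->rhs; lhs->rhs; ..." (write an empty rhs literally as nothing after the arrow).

  | aaa => a
  | bba => ε
  | bbababb => babb => bbb
  | abbba => bbba => b

aa->; abb->bb; baa->ab; bba->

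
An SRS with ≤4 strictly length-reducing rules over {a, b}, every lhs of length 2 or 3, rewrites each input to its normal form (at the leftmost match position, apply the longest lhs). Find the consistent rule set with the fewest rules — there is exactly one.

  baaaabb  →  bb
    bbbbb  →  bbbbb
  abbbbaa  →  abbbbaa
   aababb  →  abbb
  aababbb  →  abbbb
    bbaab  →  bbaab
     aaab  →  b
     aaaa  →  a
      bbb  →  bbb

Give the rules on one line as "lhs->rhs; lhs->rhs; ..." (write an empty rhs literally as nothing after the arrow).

aaa->; aba->b; bab->b

  | baaaabb => babb => bb
  | bbbbb
  | abbbbaa
  | aababb => abbb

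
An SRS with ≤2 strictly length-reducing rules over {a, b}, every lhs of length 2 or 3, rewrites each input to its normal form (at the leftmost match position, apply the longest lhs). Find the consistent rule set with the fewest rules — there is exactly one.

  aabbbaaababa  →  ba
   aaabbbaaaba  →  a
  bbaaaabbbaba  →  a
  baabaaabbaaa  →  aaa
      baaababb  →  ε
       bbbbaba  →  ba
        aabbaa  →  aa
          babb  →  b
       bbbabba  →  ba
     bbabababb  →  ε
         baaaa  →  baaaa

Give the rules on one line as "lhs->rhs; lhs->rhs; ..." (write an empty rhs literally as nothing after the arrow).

  | aabbbaaababa => abbbaaababa => bbbaaababa => baaababa => baababa => bababa => bbaba => aba => ba
  | aaabbbaaaba => aabbbaaaba => abbbaaaba => bbbaaaba => baaaba => baaba => baba => bba => a
  | bbaaaabbbaba => aaaabbbaba => aaabbbaba => aabbbaba => abbbaba => bbbaba => baba => bba => a
  | baabaaabbaaa => babaaabbaaa => bbaaabbaaa => aaabbaaa => aabbaaa => abbaaa => bbaaa => aaa

ab->b; bb->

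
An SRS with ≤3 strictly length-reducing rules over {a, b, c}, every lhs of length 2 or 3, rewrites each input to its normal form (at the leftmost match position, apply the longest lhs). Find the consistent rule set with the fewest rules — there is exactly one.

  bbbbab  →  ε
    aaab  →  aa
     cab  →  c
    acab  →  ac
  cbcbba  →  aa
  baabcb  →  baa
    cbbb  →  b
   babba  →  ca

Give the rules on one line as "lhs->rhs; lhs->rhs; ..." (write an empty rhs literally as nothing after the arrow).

  | bbbbab => cbbab => abab => ab => ε
  | aaab => aa
  | cab => c
  | acab => ac

ab->; bb->c; cb->a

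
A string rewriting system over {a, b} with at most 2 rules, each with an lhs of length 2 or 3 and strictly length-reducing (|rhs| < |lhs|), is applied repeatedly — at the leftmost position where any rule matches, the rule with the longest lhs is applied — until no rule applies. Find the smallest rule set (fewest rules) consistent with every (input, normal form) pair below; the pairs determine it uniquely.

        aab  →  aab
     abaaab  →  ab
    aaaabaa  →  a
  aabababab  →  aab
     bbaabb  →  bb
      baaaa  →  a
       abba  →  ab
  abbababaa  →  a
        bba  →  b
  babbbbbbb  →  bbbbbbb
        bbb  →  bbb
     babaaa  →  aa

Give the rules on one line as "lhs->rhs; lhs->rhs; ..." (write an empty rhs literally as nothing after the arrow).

  | aab
  | abaaab => aaab => ab
  | aaaabaa => aabaa => aaa => a
  | aabababab => aababab => aabab => aab

aaa->a; ba->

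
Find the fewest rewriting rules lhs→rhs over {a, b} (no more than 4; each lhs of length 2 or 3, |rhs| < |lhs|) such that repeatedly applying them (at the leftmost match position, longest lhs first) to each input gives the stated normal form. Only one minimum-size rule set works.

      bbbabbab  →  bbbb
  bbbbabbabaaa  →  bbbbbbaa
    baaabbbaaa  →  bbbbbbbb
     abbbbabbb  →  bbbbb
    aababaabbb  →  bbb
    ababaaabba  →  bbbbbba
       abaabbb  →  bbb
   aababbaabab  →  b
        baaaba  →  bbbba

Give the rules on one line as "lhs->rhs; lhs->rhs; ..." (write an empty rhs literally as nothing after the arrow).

  | bbbabbab => bbbbab => bbbb
  | bbbbabbabaaa => bbbbbabaaa => bbbbbbaa
  | baaabbbaaa => bbbbbbaaa => bbbbbbbb
  | abbbbabbb => bbbabbb => bbbbb

aaa->bb; aab->; ab->; aba->b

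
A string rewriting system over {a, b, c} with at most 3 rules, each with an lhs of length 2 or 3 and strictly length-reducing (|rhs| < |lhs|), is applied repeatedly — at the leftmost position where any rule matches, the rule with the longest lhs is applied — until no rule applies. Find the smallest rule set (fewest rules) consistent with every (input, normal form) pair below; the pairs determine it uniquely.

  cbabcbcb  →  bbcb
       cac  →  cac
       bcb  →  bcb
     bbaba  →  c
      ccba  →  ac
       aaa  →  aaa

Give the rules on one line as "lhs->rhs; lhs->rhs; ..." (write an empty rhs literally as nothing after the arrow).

  | cbabcbcb => ccbcbcb => abcbcb => bbcb
  | cac
  | bcb
  | bbaba => bcba => bcc => ba => c

abc->b; ba->c; cc->a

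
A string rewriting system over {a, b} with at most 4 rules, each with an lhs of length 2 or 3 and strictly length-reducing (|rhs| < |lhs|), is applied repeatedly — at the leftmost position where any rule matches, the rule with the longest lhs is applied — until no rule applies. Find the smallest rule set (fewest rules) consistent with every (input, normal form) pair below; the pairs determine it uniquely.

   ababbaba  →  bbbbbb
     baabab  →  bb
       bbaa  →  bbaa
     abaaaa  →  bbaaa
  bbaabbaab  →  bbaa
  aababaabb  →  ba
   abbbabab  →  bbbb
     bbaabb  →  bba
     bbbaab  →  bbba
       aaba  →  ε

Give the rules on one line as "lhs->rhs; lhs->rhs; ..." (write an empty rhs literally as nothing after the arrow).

  | ababbaba => bbbbaba => bbbbbb
  | baabab => babbb => bb
  | bbaa
  | abaaaa => bbaaa

ab->; aba->bb; abb->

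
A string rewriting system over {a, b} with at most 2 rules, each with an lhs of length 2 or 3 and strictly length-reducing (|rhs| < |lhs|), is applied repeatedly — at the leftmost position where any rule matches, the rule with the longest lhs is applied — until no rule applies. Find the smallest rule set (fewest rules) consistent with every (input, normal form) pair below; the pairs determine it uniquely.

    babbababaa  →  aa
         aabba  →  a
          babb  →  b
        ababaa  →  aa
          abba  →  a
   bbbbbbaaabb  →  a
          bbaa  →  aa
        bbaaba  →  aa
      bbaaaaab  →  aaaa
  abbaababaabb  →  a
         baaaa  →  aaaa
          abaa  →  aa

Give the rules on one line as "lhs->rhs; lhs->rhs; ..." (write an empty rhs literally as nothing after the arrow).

  | babbababaa => abbababaa => bababaa => ababaa => abaa => aa
  | aabba => aba => a
  | babb => abb => b
  | ababaa => abaa => aa

ab->; ba->a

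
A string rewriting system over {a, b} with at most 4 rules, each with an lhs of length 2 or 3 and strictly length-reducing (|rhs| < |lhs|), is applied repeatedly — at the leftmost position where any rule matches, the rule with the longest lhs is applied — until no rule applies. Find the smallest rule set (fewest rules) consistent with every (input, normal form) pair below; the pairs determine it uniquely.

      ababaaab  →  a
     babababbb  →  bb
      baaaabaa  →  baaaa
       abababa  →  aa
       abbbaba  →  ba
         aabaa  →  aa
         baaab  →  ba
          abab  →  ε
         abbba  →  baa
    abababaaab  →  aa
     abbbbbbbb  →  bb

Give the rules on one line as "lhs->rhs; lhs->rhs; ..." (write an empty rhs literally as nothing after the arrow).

aab->; ab->b; aba->aa; bbb->ba

  | ababaaab => aabaaab => aaab => a
  | babababbb => baababbb => babbb => bbbb => bab => bb
  | baaaabaa => baaaa
  | abababa => aababa => aba => aa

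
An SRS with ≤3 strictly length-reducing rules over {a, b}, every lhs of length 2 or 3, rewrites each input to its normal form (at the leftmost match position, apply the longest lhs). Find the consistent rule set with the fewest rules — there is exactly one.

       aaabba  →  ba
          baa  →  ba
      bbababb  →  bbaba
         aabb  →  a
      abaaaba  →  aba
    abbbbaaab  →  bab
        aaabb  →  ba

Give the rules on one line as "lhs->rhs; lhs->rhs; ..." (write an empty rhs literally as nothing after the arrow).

  | aaabba => babba => baa => ba
  | baa => ba
  | bbababb => bbaba
  | aabb => abb => a

aa->a; aaa->ba; abb->a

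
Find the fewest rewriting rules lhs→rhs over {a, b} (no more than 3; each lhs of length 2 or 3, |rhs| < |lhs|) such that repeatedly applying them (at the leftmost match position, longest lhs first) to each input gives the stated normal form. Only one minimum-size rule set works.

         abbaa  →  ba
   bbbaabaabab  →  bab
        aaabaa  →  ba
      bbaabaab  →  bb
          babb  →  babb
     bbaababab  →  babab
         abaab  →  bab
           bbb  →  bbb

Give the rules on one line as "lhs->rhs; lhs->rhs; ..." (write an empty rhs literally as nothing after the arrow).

aa->b; baa->aa; bba->ba

  | abbaa => abaa => aaa => ba
  | bbbaabaabab => bbaabaabab => baabaabab => aabaabab => bbaabab => baabab => aabab => bbab => bab
  | aaabaa => babaa => baaa => aaa => ba
  | bbaabaab => baabaab => aabaab => bbaab => baab => aab => bb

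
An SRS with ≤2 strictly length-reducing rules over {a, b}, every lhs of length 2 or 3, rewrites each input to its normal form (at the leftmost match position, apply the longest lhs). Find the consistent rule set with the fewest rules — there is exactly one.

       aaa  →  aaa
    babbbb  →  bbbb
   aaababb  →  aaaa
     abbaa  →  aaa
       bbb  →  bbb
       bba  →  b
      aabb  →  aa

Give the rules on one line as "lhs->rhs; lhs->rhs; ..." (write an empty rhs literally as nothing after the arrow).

  | aaa
  | babbbb => bbbb
  | aaababb => aaaabb => aaaab => aaaa
  | abbaa => abaa => aaa

ab->a; ba->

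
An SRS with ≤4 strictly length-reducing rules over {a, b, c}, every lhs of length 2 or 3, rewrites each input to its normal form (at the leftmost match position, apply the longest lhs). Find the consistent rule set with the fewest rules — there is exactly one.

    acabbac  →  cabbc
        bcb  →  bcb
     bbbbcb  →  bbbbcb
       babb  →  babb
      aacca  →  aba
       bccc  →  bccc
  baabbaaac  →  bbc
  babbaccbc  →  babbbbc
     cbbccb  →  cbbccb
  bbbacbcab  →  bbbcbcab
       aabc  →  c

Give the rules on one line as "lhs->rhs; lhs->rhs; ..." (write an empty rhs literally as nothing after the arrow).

aab->; ac->c; acc->b

  | acabbac => cabbac => cabbc
  | bcb
  | bbbbcb
  | babb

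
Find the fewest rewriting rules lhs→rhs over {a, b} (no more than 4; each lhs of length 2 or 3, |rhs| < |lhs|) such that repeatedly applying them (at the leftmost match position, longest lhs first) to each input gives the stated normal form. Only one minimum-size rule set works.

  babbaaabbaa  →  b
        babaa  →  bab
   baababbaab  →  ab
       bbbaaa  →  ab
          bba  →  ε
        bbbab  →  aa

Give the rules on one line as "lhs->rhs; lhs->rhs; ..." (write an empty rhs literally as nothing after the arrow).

  | babbaaabbaa => baaabbaa => babbaa => baa => b
  | babaa => baba => bab
  | baababbaab => bbabbaab => bbaab => ab
  | bbbaaa => abaaa => abaa => aba => ab

aba->ab; baa->b; bb->a; bba->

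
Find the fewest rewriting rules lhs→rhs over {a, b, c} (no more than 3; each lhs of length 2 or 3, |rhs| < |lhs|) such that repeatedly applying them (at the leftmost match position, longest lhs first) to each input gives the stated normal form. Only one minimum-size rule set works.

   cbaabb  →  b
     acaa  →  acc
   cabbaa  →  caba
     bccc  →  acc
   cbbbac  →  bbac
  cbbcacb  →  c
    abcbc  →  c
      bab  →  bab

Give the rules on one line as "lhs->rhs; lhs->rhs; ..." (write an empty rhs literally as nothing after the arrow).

  | cbaabb => aabb => cbb => b
  | acaa => acc
  | cabbaa => cabbc => caba
  | bccc => acc

aa->c; bc->a; cb->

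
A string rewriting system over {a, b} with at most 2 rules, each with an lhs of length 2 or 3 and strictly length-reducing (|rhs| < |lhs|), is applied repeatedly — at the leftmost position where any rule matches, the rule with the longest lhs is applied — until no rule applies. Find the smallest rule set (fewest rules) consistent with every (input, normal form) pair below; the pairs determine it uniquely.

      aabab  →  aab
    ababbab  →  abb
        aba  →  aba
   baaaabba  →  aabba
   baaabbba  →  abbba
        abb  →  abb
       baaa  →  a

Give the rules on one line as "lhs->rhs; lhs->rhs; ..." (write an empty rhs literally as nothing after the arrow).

  | aabab => aab
  | ababbab => abbab => abb
  | aba
  | baaaabba => aabba

baa->; bab->b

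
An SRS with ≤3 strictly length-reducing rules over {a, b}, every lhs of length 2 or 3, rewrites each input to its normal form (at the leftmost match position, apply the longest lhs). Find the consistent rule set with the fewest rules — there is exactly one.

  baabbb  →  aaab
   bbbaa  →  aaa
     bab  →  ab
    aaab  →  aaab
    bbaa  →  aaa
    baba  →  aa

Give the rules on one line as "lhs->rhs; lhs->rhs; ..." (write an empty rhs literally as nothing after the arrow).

ba->a; bb->a

  | baabbb => aabbb => aaab
  | bbbaa => abaa => aaa
  | bab => ab
  | aaab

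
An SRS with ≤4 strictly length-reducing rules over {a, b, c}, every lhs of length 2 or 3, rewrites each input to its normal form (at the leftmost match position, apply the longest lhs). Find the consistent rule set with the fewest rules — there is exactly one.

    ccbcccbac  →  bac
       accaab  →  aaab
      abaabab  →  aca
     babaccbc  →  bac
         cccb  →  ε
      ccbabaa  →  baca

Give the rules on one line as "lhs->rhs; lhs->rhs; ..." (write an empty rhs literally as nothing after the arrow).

aba->ac; cb->; cc->

  | ccbcccbac => bcccbac => bcbac => bac
  | accaab => aaab
  | abaabab => acabab => acacb => aca
  | babaccbc => bacccbc => bacbc => bac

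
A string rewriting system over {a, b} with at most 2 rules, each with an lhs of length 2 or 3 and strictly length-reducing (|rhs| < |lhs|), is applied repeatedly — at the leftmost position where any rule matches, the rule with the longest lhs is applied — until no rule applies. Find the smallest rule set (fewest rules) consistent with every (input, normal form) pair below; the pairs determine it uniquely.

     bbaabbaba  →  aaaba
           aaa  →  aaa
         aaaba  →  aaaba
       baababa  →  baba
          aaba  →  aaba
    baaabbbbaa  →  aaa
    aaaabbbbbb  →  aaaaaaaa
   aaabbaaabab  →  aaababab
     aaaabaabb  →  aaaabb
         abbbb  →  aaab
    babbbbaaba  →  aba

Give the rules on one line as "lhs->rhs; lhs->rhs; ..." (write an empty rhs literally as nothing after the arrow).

baa->; bbb->aa

  | bbaabbaba => bbbaba => aaaba
  | aaa
  | aaaba
  | baababa => baba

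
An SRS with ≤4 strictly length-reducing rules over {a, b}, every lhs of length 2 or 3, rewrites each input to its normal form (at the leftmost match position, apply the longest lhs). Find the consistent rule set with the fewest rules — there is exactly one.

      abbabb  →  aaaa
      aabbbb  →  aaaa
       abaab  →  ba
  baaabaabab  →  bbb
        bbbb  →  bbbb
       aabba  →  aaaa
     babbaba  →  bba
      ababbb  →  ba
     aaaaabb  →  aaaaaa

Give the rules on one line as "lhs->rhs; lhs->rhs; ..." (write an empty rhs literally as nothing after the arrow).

  | abbabb => aaabb => aaaa
  | aabbbb => aaabb => aaaa
  | abaab => baab => ba
  | baaabaabab => baabaabab => babaabab => bbaabab => bbabab => bbbab => bbb

ab->; aba->ba; abb->aa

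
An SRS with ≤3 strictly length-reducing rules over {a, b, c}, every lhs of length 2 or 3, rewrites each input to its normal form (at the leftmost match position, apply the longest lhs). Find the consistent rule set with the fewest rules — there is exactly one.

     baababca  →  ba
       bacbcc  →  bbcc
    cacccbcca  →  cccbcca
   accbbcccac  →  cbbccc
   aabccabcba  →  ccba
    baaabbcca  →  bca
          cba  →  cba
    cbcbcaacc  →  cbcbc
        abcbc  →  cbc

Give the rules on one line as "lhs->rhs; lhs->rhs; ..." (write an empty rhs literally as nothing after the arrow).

ab->; ac->

  | baababca => baabca => baca => ba
  | bacbcc => bbcc
  | cacccbcca => cccbcca
  | accbbcccac => cbbcccac => cbbccc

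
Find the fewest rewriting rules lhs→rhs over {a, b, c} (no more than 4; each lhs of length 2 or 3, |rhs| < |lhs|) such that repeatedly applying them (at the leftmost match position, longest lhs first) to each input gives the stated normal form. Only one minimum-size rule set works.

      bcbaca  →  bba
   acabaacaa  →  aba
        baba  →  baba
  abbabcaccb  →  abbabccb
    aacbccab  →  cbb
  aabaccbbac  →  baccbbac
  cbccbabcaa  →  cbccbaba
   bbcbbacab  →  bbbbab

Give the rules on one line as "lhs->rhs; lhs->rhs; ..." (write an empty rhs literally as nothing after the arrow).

aa->; bcb->bb; ca->

  | bcbaca => bbaca => bba
  | acabaacaa => abaacaa => abcaa => aba
  | baba
  | abbabcaccb => abbabccb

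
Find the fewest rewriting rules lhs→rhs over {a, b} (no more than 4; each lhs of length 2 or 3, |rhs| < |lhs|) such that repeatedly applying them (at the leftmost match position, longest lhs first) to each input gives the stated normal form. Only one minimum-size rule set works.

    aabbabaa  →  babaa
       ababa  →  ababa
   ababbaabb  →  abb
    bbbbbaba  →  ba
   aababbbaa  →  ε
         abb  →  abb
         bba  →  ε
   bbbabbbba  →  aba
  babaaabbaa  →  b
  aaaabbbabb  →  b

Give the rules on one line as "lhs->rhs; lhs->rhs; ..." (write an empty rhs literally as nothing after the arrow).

  | aabbabaa => babaa
  | ababa
  | ababbaabb => abaabb => abb
  | bbbbbaba => bbaba => ba

aaa->; aab->; bba->; bbb->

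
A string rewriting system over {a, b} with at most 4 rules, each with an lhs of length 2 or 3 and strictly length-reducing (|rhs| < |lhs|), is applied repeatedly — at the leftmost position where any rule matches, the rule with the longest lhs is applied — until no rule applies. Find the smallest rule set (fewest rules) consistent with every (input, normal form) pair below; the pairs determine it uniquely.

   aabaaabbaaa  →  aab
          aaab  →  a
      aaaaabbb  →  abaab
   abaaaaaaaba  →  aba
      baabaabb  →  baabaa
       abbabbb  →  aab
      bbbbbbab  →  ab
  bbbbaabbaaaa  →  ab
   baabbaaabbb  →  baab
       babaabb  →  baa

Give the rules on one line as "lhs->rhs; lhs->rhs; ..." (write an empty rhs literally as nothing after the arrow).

aaa->ab; bab->b; bb->

  | aabaaabbaaa => aababbbaaa => aabbbaaa => aabaaa => aabab => aab
  | aaab => abb => a
  | aaaaabbb => abaabbb => abaab
  | abaaaaaaaba => ababaaaaba => abaaaaba => abababa => ababa => aba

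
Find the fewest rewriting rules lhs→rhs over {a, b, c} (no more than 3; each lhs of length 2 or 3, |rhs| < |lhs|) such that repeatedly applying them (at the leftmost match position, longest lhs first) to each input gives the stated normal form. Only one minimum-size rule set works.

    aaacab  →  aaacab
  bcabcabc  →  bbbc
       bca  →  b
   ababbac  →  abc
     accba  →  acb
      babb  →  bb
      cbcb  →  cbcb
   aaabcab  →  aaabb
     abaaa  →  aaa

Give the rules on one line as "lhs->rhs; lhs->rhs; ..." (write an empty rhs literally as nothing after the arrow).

  | aaacab
  | bcabcabc => bbcabc => bbbc
  | bca => b
  | ababbac => abbac => abc

ba->; bca->b; cba->b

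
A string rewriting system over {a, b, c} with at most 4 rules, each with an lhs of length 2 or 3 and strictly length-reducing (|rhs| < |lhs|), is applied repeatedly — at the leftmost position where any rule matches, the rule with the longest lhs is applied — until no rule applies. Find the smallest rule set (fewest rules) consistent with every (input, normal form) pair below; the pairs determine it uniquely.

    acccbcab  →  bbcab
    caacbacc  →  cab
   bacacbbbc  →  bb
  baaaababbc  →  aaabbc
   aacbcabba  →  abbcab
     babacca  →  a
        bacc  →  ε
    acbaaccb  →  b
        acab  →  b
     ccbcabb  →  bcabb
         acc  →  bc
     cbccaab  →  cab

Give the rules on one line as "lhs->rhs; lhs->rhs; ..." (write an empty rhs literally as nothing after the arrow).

ac->b; ba->; cbb->bc; cc->

  | acccbcab => bccbcab => bbcab
  | caacbacc => cabbacc => cabcc => cab
  | bacacbbbc => cacbbbc => cbbbbc => bcbbc => bbcc => bb
  | baaaababbc => aaababbc => aaabbc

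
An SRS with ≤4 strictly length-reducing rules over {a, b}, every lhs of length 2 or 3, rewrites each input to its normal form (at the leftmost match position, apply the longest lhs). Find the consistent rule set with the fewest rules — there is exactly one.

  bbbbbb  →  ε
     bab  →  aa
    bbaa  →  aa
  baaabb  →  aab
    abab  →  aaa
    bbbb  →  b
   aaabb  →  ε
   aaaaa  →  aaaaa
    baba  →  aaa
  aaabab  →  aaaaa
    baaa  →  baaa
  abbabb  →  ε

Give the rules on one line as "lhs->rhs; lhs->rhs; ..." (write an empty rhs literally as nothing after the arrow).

  | bbbbbb => bbb => ε
  | bab => aa
  | bbaa => aa
  | baaabb => baabb => babb => aab

abb->bb; bab->aa; bb->; bbb->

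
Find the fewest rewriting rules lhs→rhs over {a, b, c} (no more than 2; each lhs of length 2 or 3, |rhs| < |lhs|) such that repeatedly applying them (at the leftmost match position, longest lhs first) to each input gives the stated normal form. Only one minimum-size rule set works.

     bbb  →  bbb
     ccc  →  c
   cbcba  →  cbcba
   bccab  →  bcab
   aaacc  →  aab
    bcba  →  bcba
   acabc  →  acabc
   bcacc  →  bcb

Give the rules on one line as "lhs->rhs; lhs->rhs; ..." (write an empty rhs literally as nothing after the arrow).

acc->b; cc->c

  | bbb
  | ccc => cc => c
  | cbcba
  | bccab => bcab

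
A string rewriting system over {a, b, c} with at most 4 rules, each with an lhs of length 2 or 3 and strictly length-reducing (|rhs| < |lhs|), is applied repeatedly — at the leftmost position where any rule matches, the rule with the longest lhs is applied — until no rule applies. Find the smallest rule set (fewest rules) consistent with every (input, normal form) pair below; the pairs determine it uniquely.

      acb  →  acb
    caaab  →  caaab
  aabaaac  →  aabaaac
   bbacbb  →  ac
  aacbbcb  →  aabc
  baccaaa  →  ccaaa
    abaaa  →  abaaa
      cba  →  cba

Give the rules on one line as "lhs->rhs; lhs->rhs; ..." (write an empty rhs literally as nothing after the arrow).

bac->c; bb->; ccb->bc

  | acb
  | caaab
  | aabaaac
  | bbacbb => acbb => ac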